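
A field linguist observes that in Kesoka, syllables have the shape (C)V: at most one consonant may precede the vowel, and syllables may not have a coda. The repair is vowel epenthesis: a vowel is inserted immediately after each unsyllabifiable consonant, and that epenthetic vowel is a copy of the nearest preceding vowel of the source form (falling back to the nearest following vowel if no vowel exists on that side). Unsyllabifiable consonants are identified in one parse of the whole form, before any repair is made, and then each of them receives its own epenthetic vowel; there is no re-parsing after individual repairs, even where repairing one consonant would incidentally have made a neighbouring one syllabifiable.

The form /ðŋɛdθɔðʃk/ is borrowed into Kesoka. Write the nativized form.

The consonants /ð/, /d/, /ð/, /ʃ/, /k/ cannot be parsed into a legal (C)V syllable (no codas are permitted; onsets are limited to one consonant).
Each unlicensed consonant becomes the onset of a new syllable: /ð/ → /ðɛ/, /d/ → /dɛ/, /ð/ → /ðɔ/, /ʃ/ → /ʃɔ/, /k/ → /kɔ/.

ðɛŋɛdɛθɔðɔʃɔkɔ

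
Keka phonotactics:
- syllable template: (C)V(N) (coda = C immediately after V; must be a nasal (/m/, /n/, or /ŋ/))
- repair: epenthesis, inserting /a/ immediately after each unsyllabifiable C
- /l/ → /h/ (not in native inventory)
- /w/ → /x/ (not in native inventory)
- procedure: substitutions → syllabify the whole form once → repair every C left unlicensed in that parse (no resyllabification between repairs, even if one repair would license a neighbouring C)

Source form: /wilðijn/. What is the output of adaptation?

xihaðijana

Substitution: /w/ → /x/, /l/ → /h/, giving /xihðijn/.
Syllabifying with onset maximization leaves /h/, /j/, /n/ stranded (only a nasal (/m/, /n/, or /ŋ/) is licensed in coda position; onsets are limited to one consonant).
Inserting the epenthetic vowel yields /h/ → /ha/, /j/ → /ja/, /n/ → /na/.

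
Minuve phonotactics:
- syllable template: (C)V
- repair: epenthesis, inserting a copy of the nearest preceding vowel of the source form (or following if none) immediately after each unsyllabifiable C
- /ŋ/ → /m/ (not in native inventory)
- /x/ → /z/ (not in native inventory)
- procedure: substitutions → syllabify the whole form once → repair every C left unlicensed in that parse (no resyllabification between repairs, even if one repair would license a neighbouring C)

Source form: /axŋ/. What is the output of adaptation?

Substitution: /x/ → /z/, /ŋ/ → /m/, giving /azm/.
The consonants /z/, /m/ cannot be parsed into a legal (C)V syllable (no codas are permitted; onsets are limited to one consonant).
Epenthesis after each stranded consonant: /z/ → /za/, /m/ → /ma/.

azama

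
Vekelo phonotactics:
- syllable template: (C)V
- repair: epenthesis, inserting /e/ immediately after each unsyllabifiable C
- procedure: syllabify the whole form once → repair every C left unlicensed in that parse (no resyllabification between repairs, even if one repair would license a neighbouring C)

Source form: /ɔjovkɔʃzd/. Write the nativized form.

ɔjovekɔʃezede

Under (C)V, the unsyllabifiable consonants are /v/, /ʃ/, /z/, /d/ (no codas are permitted; onsets are limited to one consonant).
Inserting the epenthetic vowel yields /v/ → /ve/, /ʃ/ → /ʃe/, /z/ → /ze/, /d/ → /de/.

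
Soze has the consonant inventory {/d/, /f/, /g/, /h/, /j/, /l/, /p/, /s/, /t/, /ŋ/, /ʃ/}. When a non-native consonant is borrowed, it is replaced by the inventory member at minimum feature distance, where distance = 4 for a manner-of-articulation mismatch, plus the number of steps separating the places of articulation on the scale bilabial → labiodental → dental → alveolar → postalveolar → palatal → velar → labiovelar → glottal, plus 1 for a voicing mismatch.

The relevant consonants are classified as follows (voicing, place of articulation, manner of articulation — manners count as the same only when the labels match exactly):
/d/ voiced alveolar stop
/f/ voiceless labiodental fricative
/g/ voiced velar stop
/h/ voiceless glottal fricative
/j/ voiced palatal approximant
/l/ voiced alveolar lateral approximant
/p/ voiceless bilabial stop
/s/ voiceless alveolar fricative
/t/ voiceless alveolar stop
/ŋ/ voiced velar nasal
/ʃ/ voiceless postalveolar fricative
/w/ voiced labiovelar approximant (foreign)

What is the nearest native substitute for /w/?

j

/j/ is closest: same manner (approximant), place distance 2 (labiovelar→palatal), same voicing; total 2. Next closest is /g/ at distance 5.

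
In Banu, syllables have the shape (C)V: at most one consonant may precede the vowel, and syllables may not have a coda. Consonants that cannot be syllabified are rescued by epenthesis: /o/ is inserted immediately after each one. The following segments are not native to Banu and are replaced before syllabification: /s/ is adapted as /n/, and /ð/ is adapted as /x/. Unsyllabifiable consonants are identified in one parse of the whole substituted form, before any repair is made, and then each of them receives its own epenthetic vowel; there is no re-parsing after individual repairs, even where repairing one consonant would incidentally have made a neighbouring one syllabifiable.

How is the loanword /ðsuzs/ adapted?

Substitution: /ð/ → /x/, /s/ → /n/, giving /xnuzn/.
Syllabifying with onset maximization leaves /x/, /z/, /n/ stranded (no codas are permitted; onsets are limited to one consonant).
Each unlicensed consonant becomes the onset of a new syllable: /x/ → /xo/, /z/ → /zo/, /n/ → /no/.

xonuzono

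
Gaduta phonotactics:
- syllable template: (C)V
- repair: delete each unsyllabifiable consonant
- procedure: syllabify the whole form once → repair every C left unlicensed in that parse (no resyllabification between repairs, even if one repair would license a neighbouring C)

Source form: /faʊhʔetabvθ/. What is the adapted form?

Syllabifying with onset maximization leaves /h/, /b/, /v/, /θ/ stranded (no codas are permitted; onsets are limited to one consonant).
Each unlicensed consonant is deleted: /h/, /b/, /v/, /θ/.

faʊʔeta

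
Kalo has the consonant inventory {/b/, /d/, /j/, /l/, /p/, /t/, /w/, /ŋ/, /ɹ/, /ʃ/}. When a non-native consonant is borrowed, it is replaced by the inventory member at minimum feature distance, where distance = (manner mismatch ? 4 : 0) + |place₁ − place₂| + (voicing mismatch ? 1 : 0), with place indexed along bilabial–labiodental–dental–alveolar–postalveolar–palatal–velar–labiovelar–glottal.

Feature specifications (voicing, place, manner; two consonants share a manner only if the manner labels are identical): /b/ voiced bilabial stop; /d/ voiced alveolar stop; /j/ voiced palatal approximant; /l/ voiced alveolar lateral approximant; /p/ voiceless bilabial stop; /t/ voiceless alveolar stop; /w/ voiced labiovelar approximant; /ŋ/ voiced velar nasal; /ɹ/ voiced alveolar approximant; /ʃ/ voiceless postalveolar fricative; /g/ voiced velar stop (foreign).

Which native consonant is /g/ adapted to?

d

/d/ is closest: same manner (stop), place distance 3 (velar→alveolar), same voicing; total 3. Next closest is /t/ at distance 4.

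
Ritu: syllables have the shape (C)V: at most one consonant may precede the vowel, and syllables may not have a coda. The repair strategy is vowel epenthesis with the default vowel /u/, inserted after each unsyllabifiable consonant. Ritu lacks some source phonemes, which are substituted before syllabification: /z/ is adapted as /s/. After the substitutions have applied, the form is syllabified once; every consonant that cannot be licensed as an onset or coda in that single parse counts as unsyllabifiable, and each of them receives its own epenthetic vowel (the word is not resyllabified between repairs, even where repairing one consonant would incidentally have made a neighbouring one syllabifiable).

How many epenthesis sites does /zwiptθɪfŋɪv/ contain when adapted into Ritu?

After substitution the input is /swiptθɪfŋɪv/.
The unsyllabifiable consonants are /s/, /p/, /t/, /f/, /v/; each receives one epenthetic vowel.

5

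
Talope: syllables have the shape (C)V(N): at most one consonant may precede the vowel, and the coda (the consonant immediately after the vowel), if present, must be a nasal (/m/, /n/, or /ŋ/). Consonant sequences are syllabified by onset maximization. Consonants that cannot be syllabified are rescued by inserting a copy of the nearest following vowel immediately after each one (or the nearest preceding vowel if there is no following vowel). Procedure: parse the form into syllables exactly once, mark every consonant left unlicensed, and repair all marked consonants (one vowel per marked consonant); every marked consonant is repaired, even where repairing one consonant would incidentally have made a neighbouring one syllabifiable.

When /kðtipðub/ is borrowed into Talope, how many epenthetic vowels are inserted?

4

The unsyllabifiable consonants are /k/, /ð/, /p/, /b/; each receives one epenthetic vowel.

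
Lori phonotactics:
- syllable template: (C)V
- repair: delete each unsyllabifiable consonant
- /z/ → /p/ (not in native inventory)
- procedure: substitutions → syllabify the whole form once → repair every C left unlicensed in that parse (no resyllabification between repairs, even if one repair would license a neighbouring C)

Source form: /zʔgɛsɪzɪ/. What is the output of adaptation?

gɛsɪpɪ

Substitution: /z/ → /p/, giving /pʔgɛsɪpɪ/.
The consonants /p/, /ʔ/ cannot be parsed into a legal (C)V syllable (no codas are permitted; onsets are limited to one consonant).
Deletion applies to /p/, /ʔ/.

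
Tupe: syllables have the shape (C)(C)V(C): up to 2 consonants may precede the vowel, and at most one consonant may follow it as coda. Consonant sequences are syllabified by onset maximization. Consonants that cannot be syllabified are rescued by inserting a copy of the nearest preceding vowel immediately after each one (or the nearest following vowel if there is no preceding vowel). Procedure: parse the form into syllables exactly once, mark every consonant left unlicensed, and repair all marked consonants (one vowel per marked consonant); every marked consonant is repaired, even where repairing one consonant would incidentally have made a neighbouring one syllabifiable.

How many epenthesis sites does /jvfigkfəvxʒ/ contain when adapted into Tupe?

3

The unsyllabifiable consonants are /j/, /x/, /ʒ/; each receives one epenthetic vowel.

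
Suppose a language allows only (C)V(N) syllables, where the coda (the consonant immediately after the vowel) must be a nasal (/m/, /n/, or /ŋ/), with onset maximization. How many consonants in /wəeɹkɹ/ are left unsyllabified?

Syllabifying with onset maximization leaves /ɹ/, /k/, /ɹ/ stranded (only a nasal (/m/, /n/, or /ŋ/) is licensed in coda position; onsets are limited to one consonant).

3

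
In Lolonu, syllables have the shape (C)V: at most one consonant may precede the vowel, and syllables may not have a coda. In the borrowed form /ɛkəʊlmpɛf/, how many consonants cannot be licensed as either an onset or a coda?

The consonants /l/, /m/, /f/ cannot be parsed into a legal (C)V syllable (no codas are permitted; onsets are limited to one consonant).

3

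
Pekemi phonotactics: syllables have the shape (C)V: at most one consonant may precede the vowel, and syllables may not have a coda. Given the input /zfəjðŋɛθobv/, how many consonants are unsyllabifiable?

The consonants /z/, /j/, /ð/, /b/, /v/ cannot be parsed into a legal (C)V syllable (no codas are permitted; onsets are limited to one consonant).

5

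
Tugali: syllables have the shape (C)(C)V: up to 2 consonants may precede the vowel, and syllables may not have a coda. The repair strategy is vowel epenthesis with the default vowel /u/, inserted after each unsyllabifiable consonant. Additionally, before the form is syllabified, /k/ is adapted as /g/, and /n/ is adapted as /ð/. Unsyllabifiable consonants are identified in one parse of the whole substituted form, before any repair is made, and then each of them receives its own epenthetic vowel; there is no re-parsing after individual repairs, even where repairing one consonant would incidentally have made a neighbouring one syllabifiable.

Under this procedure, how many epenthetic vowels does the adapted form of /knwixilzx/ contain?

After substitution the input is /gðwixilzx/.
The unsyllabifiable consonants are /g/, /l/, /z/, /x/; each receives one epenthetic vowel.

4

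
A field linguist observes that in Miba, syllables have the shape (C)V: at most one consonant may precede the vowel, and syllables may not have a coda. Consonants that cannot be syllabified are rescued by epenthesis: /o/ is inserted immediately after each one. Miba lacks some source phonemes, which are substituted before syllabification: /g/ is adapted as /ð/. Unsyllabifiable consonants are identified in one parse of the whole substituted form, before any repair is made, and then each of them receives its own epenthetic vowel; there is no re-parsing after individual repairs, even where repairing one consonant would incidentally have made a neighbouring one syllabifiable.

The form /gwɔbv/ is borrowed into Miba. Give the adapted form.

Substitution: /g/ → /ð/, giving /ðwɔbv/.
Syllabifying with onset maximization leaves /ð/, /b/, /v/ stranded (no codas are permitted; onsets are limited to one consonant).
Each unlicensed consonant becomes the onset of a new syllable: /ð/ → /ðo/, /b/ → /bo/, /v/ → /vo/.

ðowɔbovo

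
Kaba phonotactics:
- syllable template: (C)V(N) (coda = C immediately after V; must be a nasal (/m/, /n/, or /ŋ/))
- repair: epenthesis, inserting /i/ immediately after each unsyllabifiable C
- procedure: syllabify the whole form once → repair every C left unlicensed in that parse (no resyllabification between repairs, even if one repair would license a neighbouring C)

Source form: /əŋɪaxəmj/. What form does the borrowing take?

Under (C)V(N), the unsyllabifiable consonants are /j/ (only a nasal (/m/, /n/, or /ŋ/) is licensed in coda position; onsets are limited to one consonant).
Inserting the epenthetic vowel yields /j/ → /ji/.

əŋɪaxəmji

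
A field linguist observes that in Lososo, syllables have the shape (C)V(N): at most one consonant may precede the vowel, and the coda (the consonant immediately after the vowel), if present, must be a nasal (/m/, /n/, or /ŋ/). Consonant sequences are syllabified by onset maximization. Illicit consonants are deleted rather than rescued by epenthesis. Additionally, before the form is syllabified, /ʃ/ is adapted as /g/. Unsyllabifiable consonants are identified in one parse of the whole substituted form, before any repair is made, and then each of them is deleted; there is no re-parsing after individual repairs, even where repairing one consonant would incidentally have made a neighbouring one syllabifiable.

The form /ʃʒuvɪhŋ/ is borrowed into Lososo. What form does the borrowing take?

ʒuvɪ

Substitution: /ʃ/ → /g/, giving /gʒuvɪhŋ/.
The consonants /g/, /h/, /ŋ/ cannot be parsed into a legal (C)V(N) syllable (only a nasal (/m/, /n/, or /ŋ/) is licensed in coda position; onsets are limited to one consonant).
Deleting the stranded consonants removes /g/, /h/, /ŋ/.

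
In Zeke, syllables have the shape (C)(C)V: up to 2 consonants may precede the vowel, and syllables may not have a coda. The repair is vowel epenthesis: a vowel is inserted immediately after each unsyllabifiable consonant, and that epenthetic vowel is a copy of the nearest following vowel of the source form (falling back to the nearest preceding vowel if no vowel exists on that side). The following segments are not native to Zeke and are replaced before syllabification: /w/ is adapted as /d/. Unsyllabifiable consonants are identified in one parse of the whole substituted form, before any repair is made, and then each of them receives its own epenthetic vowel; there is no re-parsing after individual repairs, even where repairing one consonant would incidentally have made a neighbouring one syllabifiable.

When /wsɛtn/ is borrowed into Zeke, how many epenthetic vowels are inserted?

After substitution the input is /dsɛtn/.
The unsyllabifiable consonants are /t/, /n/; each receives one epenthetic vowel.

2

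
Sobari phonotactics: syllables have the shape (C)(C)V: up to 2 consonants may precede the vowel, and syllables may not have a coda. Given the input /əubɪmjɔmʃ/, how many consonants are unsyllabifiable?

The consonants /m/, /ʃ/ cannot be parsed into a legal (C)(C)V syllable (no codas are permitted; onsets may contain at most 2 consonants).

2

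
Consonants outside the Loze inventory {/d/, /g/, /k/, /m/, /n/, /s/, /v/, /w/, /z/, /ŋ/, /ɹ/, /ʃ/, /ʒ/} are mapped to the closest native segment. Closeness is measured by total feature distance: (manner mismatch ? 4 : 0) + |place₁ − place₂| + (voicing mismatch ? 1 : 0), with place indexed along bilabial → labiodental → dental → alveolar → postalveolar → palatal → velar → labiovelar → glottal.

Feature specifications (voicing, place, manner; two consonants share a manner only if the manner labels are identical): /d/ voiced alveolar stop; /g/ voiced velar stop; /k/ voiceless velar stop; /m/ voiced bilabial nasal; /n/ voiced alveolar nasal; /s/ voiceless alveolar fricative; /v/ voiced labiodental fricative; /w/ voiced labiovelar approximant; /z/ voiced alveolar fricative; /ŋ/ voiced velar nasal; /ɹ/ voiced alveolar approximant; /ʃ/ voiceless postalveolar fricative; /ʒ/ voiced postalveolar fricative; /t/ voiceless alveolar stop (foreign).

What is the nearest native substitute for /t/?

d

/d/ is closest: same manner (stop), place distance 0 (alveolar→alveolar), voicing differs (+1); total 1. Next closest is /k/ at distance 3.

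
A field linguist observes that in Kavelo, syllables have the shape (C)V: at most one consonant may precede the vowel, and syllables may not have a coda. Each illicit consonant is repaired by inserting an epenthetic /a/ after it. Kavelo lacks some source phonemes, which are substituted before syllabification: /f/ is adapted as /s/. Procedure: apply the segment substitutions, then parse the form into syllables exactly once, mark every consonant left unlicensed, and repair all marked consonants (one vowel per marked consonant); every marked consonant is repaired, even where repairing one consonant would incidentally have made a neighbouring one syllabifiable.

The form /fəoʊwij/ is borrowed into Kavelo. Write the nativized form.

səoʊwija

Substitution: /f/ → /s/, giving /səoʊwij/.
The consonants /j/ cannot be parsed into a legal (C)V syllable (no codas are permitted; onsets are limited to one consonant).
Each unlicensed consonant becomes the onset of a new syllable: /j/ → /ja/.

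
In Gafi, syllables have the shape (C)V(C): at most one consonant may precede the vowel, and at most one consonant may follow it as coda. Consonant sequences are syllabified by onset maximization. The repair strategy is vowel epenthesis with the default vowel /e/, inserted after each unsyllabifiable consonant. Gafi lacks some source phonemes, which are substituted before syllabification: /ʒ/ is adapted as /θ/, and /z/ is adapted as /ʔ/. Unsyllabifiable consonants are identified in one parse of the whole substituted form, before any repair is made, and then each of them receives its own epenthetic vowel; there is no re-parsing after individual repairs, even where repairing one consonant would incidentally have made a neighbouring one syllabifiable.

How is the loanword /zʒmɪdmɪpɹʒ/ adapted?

ʔeθemɪdmɪpɹeθe

Substitution: /z/ → /ʔ/, /ʒ/ → /θ/, giving /ʔθmɪdmɪpɹθ/.
The consonants /ʔ/, /θ/, /ɹ/, /θ/ cannot be parsed into a legal (C)V(C) syllable (at most one coda consonant is licensed; onsets are limited to one consonant).
Epenthesis after each stranded consonant: /ʔ/ → /ʔe/, /θ/ → /θe/, /ɹ/ → /ɹe/, /θ/ → /θe/.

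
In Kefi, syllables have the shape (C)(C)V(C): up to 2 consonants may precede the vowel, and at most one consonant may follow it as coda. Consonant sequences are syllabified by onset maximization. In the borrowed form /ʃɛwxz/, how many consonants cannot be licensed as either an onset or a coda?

The consonants /x/, /z/ cannot be parsed into a legal (C)(C)V(C) syllable (at most one coda consonant is licensed; onsets may contain at most 2 consonants).

2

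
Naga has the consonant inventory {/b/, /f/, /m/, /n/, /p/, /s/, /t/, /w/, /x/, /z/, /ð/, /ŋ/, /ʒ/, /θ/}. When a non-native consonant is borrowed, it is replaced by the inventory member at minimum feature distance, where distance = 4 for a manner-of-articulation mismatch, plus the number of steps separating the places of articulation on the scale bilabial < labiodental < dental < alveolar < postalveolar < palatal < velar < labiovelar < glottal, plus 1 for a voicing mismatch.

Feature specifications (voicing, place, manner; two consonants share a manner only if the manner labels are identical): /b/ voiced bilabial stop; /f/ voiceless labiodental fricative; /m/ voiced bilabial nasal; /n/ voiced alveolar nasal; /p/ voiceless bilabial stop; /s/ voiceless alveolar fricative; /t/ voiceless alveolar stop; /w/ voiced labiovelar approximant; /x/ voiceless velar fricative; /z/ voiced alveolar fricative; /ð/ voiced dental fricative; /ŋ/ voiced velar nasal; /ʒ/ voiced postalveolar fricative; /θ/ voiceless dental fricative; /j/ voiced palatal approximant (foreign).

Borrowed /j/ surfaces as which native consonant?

/w/ is closest: same manner (approximant), place distance 2 (palatal→labiovelar), same voicing; total 2. Next closest is /ŋ/ at distance 5.

w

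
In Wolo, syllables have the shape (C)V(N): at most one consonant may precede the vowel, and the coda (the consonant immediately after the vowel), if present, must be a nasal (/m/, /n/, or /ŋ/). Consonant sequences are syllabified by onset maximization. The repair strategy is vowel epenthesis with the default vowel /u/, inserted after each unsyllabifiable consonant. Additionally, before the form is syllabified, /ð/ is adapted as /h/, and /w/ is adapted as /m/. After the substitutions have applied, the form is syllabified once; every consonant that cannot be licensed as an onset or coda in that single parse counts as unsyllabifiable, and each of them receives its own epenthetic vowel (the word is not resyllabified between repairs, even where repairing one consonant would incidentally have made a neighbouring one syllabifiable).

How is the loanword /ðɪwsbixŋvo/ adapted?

Substitution: /ð/ → /h/, /w/ → /m/, giving /hɪmsbixŋvo/.
The consonants /s/, /x/, /ŋ/ cannot be parsed into a legal (C)V(N) syllable (only a nasal (/m/, /n/, or /ŋ/) is licensed in coda position; onsets are limited to one consonant).
Inserting the epenthetic vowel yields /s/ → /su/, /x/ → /xu/, /ŋ/ → /ŋu/.

hɪmsubixuŋuvo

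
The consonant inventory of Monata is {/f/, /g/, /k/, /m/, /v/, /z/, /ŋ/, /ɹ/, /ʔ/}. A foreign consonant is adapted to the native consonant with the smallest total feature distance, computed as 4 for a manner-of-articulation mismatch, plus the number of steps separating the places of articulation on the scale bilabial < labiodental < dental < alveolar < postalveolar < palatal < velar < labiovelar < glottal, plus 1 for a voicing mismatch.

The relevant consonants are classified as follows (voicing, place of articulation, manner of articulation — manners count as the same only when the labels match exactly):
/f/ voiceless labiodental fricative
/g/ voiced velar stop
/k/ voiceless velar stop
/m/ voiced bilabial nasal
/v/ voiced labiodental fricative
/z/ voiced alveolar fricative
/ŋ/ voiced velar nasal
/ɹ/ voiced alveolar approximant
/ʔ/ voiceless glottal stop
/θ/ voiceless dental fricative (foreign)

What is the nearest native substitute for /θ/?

f

/f/ is closest: same manner (fricative), place distance 1 (dental→labiodental), same voicing; total 1. Next closest is /v/ at distance 2.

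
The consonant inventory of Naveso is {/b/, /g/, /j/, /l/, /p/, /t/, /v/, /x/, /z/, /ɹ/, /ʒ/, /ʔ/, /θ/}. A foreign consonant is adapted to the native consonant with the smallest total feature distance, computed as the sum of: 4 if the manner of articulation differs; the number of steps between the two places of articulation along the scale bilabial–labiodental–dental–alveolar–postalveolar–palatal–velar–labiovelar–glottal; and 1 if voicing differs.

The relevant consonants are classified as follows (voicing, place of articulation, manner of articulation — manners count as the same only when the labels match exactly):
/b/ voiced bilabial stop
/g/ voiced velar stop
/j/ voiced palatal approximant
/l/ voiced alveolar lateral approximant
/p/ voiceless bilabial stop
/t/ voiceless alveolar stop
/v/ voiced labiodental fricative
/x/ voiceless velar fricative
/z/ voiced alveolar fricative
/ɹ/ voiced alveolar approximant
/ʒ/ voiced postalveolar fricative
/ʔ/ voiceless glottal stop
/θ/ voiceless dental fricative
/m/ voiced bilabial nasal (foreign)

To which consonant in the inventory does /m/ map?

/b/ is closest: manner differs (nasal→stop, +4), place distance 0 (bilabial→bilabial), same voicing; total 4. Next closest is /p/ at distance 5.

b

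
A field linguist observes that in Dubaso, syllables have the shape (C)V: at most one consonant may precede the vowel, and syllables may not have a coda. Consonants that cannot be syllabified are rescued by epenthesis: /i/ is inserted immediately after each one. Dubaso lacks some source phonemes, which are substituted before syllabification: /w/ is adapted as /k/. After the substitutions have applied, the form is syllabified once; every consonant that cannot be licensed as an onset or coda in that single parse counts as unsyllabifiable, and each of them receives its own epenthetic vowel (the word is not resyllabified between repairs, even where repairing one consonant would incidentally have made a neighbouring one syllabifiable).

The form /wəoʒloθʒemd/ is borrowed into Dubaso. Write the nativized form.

Substitution: /w/ → /k/, giving /kəoʒloθʒemd/.
The consonants /ʒ/, /θ/, /m/, /d/ cannot be parsed into a legal (C)V syllable (no codas are permitted; onsets are limited to one consonant).
Epenthesis after each stranded consonant: /ʒ/ → /ʒi/, /θ/ → /θi/, /m/ → /mi/, /d/ → /di/.

kəoʒiloθiʒemidi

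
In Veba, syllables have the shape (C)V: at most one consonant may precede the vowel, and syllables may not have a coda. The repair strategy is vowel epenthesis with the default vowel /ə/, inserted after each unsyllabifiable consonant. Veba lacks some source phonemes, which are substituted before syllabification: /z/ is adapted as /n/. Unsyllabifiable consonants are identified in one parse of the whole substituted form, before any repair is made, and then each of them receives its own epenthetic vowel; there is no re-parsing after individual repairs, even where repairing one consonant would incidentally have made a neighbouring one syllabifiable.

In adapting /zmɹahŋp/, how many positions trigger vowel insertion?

After substitution the input is /nmɹahŋp/.
The unsyllabifiable consonants are /n/, /m/, /h/, /ŋ/, /p/; each receives one epenthetic vowel.

5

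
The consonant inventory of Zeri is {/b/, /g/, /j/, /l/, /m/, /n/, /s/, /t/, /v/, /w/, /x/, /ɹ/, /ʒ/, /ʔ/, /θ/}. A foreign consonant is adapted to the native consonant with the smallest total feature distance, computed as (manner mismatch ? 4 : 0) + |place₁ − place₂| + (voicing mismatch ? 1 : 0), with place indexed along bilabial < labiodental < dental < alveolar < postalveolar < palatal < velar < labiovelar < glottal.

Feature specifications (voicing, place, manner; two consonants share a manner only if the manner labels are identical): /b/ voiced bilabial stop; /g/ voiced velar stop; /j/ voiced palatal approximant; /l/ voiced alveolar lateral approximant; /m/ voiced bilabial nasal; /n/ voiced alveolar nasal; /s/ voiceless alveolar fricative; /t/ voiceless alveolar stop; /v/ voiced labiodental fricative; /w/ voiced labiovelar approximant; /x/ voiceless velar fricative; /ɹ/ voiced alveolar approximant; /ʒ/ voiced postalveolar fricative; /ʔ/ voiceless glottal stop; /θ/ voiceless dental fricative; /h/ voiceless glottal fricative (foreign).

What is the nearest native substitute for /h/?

/x/ is closest: same manner (fricative), place distance 2 (glottal→velar), same voicing; total 2. Next closest is /ʔ/ at distance 4.

x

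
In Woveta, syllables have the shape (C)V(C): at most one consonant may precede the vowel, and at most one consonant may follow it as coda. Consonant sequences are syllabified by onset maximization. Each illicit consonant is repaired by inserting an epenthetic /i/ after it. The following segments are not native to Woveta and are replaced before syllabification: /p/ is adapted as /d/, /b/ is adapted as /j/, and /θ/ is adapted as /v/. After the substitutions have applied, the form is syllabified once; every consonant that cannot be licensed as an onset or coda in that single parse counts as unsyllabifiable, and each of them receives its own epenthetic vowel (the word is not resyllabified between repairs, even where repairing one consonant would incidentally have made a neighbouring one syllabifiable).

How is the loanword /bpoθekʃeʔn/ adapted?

jidovekʃeʔni

Substitution: /b/ → /j/, /p/ → /d/, /θ/ → /v/, giving /jdovekʃeʔn/.
The consonants /j/, /n/ cannot be parsed into a legal (C)V(C) syllable (at most one coda consonant is licensed; onsets are limited to one consonant).
Epenthesis after each stranded consonant: /j/ → /ji/, /n/ → /ni/.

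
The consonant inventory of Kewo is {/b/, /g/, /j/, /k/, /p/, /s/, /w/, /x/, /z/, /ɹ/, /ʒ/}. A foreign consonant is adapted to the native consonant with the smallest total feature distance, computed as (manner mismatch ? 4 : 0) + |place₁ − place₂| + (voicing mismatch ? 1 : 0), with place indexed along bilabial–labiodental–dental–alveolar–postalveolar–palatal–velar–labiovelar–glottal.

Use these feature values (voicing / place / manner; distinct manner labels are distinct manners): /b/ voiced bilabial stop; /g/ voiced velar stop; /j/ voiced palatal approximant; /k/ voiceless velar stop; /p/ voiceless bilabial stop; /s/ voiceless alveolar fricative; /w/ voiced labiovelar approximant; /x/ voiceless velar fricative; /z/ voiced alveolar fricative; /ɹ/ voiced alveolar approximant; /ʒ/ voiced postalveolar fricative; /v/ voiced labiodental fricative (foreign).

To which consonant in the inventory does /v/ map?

z

/z/ is closest: same manner (fricative), place distance 2 (labiodental→alveolar), same voicing; total 2. Next closest is /s/ at distance 3.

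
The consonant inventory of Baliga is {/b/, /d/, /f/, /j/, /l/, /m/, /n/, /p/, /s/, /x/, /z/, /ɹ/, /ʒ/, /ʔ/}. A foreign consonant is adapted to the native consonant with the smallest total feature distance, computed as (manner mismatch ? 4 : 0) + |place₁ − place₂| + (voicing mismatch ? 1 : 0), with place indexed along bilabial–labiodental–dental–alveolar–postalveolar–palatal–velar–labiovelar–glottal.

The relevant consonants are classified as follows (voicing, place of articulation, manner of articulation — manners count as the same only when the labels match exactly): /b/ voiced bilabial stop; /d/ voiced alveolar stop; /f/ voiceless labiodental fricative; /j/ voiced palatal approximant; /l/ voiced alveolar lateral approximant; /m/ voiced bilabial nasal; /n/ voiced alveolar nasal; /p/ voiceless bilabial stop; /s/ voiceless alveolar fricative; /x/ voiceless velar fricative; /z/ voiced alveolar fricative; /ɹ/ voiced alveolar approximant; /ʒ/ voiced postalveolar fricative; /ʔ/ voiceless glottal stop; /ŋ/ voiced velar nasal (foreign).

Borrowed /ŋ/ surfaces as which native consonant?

/n/ is closest: same manner (nasal), place distance 3 (velar→alveolar), same voicing; total 3. Next closest is /j/ at distance 5.

n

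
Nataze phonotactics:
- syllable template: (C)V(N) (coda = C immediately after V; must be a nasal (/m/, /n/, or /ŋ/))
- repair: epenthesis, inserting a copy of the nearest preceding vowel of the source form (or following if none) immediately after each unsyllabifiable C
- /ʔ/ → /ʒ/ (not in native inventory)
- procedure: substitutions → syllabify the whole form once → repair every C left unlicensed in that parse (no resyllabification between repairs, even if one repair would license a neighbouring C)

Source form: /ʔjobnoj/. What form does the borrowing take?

ʒojobonojo

Substitution: /ʔ/ → /ʒ/, giving /ʒjobnoj/.
Syllabifying with onset maximization leaves /ʒ/, /b/, /j/ stranded (only a nasal (/m/, /n/, or /ŋ/) is licensed in coda position; onsets are limited to one consonant).
Inserting the epenthetic vowel yields /ʒ/ → /ʒo/, /b/ → /bo/, /j/ → /jo/.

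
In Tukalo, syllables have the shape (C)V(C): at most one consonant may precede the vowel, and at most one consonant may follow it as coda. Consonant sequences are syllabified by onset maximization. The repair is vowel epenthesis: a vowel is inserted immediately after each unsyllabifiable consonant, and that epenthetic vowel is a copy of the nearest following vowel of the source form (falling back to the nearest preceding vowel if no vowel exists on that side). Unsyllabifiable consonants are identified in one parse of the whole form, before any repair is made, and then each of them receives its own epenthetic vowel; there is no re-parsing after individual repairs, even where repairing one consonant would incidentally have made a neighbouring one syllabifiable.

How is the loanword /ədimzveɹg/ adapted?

ədimzeveɹge

The consonants /z/, /g/ cannot be parsed into a legal (C)V(C) syllable (at most one coda consonant is licensed; onsets are limited to one consonant).
Inserting the epenthetic vowel yields /z/ → /ze/, /g/ → /ge/.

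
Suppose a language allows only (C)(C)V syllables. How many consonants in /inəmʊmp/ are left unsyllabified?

Under (C)(C)V, the unsyllabifiable consonants are /m/, /p/ (no codas are permitted; onsets may contain at most 2 consonants).

2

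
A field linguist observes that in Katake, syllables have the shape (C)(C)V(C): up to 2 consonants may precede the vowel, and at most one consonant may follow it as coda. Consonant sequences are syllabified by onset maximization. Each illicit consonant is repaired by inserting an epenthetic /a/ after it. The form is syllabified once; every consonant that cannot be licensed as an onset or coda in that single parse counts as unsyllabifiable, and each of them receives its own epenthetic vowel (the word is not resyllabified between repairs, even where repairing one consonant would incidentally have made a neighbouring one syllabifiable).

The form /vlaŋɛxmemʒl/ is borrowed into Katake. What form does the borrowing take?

The consonants /ʒ/, /l/ cannot be parsed into a legal (C)(C)V(C) syllable (at most one coda consonant is licensed; onsets may contain at most 2 consonants).
Each unlicensed consonant becomes the onset of a new syllable: /ʒ/ → /ʒa/, /l/ → /la/.

vlaŋɛxmemʒala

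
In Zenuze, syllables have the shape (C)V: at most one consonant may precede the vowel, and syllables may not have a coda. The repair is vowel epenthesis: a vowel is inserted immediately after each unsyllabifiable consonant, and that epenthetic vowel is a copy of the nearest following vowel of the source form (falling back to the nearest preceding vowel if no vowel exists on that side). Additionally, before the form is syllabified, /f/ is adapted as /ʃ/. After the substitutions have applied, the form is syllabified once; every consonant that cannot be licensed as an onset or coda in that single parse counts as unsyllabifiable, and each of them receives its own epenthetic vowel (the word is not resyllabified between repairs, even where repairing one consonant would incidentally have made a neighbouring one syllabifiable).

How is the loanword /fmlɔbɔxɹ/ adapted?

Substitution: /f/ → /ʃ/, giving /ʃmlɔbɔxɹ/.
The consonants /ʃ/, /m/, /x/, /ɹ/ cannot be parsed into a legal (C)V syllable (no codas are permitted; onsets are limited to one consonant).
Epenthesis after each stranded consonant: /ʃ/ → /ʃɔ/, /m/ → /mɔ/, /x/ → /xɔ/, /ɹ/ → /ɹɔ/.

ʃɔmɔlɔbɔxɔɹɔ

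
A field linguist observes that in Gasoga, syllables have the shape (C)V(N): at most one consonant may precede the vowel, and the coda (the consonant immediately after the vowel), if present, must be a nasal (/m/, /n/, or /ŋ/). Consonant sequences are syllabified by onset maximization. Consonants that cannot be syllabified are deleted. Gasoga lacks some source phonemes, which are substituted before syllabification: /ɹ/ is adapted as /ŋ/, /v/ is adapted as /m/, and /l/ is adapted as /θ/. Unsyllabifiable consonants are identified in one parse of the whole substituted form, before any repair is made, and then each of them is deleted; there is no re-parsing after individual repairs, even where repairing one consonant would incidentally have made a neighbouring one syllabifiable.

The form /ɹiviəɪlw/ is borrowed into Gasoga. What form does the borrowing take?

ŋimiəɪ

Substitution: /ɹ/ → /ŋ/, /v/ → /m/, /l/ → /θ/, giving /ŋimiəɪθw/.
Under (C)V(N), the unsyllabifiable consonants are /θ/, /w/ (only a nasal (/m/, /n/, or /ŋ/) is licensed in coda position; onsets are limited to one consonant).
Deleting the stranded consonants removes /θ/, /w/.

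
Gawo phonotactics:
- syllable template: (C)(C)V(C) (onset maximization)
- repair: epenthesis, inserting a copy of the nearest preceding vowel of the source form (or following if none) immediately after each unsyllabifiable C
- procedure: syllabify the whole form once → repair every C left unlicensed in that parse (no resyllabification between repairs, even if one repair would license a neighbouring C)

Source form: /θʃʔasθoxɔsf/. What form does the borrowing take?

θaʃʔasθoxɔsfɔ

The consonants /θ/, /f/ cannot be parsed into a legal (C)(C)V(C) syllable (at most one coda consonant is licensed; onsets may contain at most 2 consonants).
Inserting the epenthetic vowel yields /θ/ → /θa/, /f/ → /fɔ/.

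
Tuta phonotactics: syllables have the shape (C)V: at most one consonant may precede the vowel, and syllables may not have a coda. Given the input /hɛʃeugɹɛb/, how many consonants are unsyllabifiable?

2

Under (C)V, the unsyllabifiable consonants are /g/, /b/ (no codas are permitted; onsets are limited to one consonant).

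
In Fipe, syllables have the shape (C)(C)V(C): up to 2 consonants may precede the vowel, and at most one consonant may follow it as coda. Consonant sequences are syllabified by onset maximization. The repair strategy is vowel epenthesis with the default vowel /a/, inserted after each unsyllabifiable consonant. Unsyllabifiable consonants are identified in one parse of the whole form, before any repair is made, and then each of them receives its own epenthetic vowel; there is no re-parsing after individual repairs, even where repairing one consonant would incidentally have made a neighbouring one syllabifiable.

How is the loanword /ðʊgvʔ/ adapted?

Under (C)(C)V(C), the unsyllabifiable consonants are /v/, /ʔ/ (at most one coda consonant is licensed; onsets may contain at most 2 consonants).
Epenthesis after each stranded consonant: /v/ → /va/, /ʔ/ → /ʔa/.

ðʊgvaʔa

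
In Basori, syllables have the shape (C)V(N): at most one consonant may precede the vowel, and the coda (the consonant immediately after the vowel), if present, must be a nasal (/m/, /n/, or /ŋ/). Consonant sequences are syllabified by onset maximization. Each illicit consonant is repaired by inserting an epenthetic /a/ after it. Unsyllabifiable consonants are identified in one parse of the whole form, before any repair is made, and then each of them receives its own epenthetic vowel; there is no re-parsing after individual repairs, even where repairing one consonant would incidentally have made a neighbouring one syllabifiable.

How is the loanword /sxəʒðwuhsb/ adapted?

The consonants /s/, /ʒ/, /ð/, /h/, /s/, /b/ cannot be parsed into a legal (C)V(N) syllable (only a nasal (/m/, /n/, or /ŋ/) is licensed in coda position; onsets are limited to one consonant).
Epenthesis after each stranded consonant: /s/ → /sa/, /ʒ/ → /ʒa/, /ð/ → /ða/, /h/ → /ha/, /s/ → /sa/, /b/ → /ba/.

saxəʒaðawuhasaba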